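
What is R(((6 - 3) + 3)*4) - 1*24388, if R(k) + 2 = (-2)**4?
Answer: -24374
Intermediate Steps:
R(k) = 14 (R(k) = -2 + (-2)**4 = -2 + 16 = 14)
R(((6 - 3) + 3)*4) - 1*24388 = 14 - 1*24388 = 14 - 24388 = -24374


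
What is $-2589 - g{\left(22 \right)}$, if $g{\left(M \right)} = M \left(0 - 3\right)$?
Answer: $-2523$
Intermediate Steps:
$g{\left(M \right)} = - 3 M$ ($g{\left(M \right)} = M \left(-3\right) = - 3 M$)
$-2589 - g{\left(22 \right)} = -2589 - \left(-3\right) 22 = -2589 - -66 = -2589 + 66 = -2523$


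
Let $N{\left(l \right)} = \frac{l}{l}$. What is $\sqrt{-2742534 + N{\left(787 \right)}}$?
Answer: $i \sqrt{2742533} \approx 1656.1 i$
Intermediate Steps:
$N{\left(l \right)} = 1$
$\sqrt{-2742534 + N{\left(787 \right)}} = \sqrt{-2742534 + 1} = \sqrt{-2742533} = i \sqrt{2742533}$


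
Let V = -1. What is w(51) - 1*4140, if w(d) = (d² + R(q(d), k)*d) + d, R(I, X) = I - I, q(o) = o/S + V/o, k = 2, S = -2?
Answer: -1488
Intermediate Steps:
q(o) = -1/o - o/2 (q(o) = o/(-2) - 1/o = o*(-½) - 1/o = -o/2 - 1/o = -1/o - o/2)
R(I, X) = 0
w(d) = d + d² (w(d) = (d² + 0*d) + d = (d² + 0) + d = d² + d = d + d²)
w(51) - 1*4140 = 51*(1 + 51) - 1*4140 = 51*52 - 4140 = 2652 - 4140 = -1488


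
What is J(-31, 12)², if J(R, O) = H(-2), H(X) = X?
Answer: 4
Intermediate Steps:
J(R, O) = -2
J(-31, 12)² = (-2)² = 4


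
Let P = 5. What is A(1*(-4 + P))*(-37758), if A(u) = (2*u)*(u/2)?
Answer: -37758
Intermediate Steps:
A(u) = u² (A(u) = (2*u)*(u*(½)) = (2*u)*(u/2) = u²)
A(1*(-4 + P))*(-37758) = (1*(-4 + 5))²*(-37758) = (1*1)²*(-37758) = 1²*(-37758) = 1*(-37758) = -37758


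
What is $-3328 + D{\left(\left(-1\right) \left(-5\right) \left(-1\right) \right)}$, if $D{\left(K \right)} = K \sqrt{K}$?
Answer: $-3328 - 5 i \sqrt{5} \approx -3328.0 - 11.18 i$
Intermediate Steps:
$D{\left(K \right)} = K^{\frac{3}{2}}$
$-3328 + D{\left(\left(-1\right) \left(-5\right) \left(-1\right) \right)} = -3328 + \left(\left(-1\right) \left(-5\right) \left(-1\right)\right)^{\frac{3}{2}} = -3328 + \left(5 \left(-1\right)\right)^{\frac{3}{2}} = -3328 + \left(-5\right)^{\frac{3}{2}} = -3328 - 5 i \sqrt{5}$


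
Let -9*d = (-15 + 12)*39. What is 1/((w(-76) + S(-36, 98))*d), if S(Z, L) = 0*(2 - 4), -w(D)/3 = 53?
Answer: -1/2067 ≈ -0.00048379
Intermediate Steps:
w(D) = -159 (w(D) = -3*53 = -159)
S(Z, L) = 0 (S(Z, L) = 0*(-2) = 0)
d = 13 (d = -(-15 + 12)*39/9 = -(-1)*39/3 = -⅑*(-117) = 13)
1/((w(-76) + S(-36, 98))*d) = 1/((-159 + 0)*13) = (1/13)/(-159) = -1/159*1/13 = -1/2067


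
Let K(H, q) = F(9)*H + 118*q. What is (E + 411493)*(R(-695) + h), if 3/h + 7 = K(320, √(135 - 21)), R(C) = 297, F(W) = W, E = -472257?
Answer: -120315523650960/6666793 + 21510456*√114/6666793 ≈ -1.8047e+7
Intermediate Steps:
K(H, q) = 9*H + 118*q
h = 3/(2873 + 118*√114) (h = 3/(-7 + (9*320 + 118*√(135 - 21))) = 3/(-7 + (2880 + 118*√114)) = 3/(2873 + 118*√114) ≈ 0.00072588)
(E + 411493)*(R(-695) + h) = (-472257 + 411493)*(297 + (8619/6666793 - 354*√114/6666793)) = -60764*(1980046140/6666793 - 354*√114/6666793) = -120315523650960/6666793 + 21510456*√114/6666793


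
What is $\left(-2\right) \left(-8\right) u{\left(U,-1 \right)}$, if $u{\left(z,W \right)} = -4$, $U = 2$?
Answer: $-64$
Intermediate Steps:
$\left(-2\right) \left(-8\right) u{\left(U,-1 \right)} = \left(-2\right) \left(-8\right) \left(-4\right) = 16 \left(-4\right) = -64$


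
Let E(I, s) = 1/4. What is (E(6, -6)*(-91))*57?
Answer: -5187/4 ≈ -1296.8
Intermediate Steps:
E(I, s) = ¼
(E(6, -6)*(-91))*57 = ((¼)*(-91))*57 = -91/4*57 = -5187/4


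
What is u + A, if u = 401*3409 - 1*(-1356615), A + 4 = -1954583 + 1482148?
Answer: 2251185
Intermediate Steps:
A = -472439 (A = -4 + (-1954583 + 1482148) = -4 - 472435 = -472439)
u = 2723624 (u = 1367009 + 1356615 = 2723624)
u + A = 2723624 - 472439 = 2251185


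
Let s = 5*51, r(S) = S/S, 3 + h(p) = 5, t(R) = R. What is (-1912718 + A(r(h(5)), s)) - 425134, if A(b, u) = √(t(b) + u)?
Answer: -2337836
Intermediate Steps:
h(p) = 2 (h(p) = -3 + 5 = 2)
r(S) = 1
s = 255
A(b, u) = √(b + u)
(-1912718 + A(r(h(5)), s)) - 425134 = (-1912718 + √(1 + 255)) - 425134 = (-1912718 + √256) - 425134 = (-1912718 + 16) - 425134 = -1912702 - 425134 = -2337836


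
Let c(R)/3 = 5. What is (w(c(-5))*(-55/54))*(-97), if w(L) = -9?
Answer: -5335/6 ≈ -889.17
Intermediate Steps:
c(R) = 15 (c(R) = 3*5 = 15)
(w(c(-5))*(-55/54))*(-97) = -(-495)/54*(-97) = -9*(-55/54)*(-97) = (55/6)*(-97) = -5335/6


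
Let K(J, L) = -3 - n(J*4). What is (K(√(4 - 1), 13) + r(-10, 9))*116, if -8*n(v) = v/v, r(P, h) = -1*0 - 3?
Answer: -1363/2 ≈ -681.50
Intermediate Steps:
r(P, h) = -3 (r(P, h) = 0 - 3 = -3)
n(v) = -⅛ (n(v) = -v/(8*v) = -⅛*1 = -⅛)
K(J, L) = -23/8 (K(J, L) = -3 - 1*(-⅛) = -3 + ⅛ = -23/8)
(K(√(4 - 1), 13) + r(-10, 9))*116 = (-23/8 - 3)*116 = -47/8*116 = -1363/2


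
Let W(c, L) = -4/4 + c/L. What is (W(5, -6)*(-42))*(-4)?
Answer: -308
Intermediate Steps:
W(c, L) = -1 + c/L (W(c, L) = -4*¼ + c/L = -1 + c/L)
(W(5, -6)*(-42))*(-4) = (((5 - 1*(-6))/(-6))*(-42))*(-4) = (-(5 + 6)/6*(-42))*(-4) = (-⅙*11*(-42))*(-4) = -11/6*(-42)*(-4) = 77*(-4) = -308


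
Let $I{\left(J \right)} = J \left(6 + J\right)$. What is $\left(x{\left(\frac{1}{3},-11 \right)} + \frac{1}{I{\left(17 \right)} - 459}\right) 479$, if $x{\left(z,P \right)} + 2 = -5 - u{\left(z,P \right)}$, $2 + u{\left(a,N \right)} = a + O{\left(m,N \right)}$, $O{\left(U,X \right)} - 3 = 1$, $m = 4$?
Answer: $- \frac{913453}{204} \approx -4477.7$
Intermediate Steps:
$O{\left(U,X \right)} = 4$ ($O{\left(U,X \right)} = 3 + 1 = 4$)
$u{\left(a,N \right)} = 2 + a$ ($u{\left(a,N \right)} = -2 + \left(a + 4\right) = -2 + \left(4 + a\right) = 2 + a$)
$x{\left(z,P \right)} = -9 - z$ ($x{\left(z,P \right)} = -2 - \left(7 + z\right) = -9 - z$)
$\left(x{\left(\frac{1}{3},-11 \right)} + \frac{1}{I{\left(17 \right)} - 459}\right) 479 = \left(\left(-9 - \frac{1}{3}\right) + \frac{1}{17 \left(6 + 17\right) - 459}\right) 479 = \left(\left(-9 - \frac{1}{3}\right) + \frac{1}{17 \cdot 23 - 459}\right) 479 = \left(\left(-9 - \frac{1}{3}\right) + \frac{1}{391 - 459}\right) 479 = \left(- \frac{28}{3} + \frac{1}{-68}\right) 479 = \left(- \frac{28}{3} - \frac{1}{68}\right) 479 = \left(- \frac{1907}{204}\right) 479 = - \frac{913453}{204}$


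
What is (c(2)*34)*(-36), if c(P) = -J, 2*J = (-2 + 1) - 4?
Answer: -3060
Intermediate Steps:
J = -5/2 (J = ((-2 + 1) - 4)/2 = (-1 - 4)/2 = (½)*(-5) = -5/2 ≈ -2.5000)
c(P) = 5/2 (c(P) = -1*(-5/2) = 5/2)
(c(2)*34)*(-36) = ((5/2)*34)*(-36) = 85*(-36) = -3060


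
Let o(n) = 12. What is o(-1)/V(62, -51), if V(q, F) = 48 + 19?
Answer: 12/67 ≈ 0.17910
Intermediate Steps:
V(q, F) = 67
o(-1)/V(62, -51) = 12/67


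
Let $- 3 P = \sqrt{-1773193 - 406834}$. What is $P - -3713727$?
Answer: $3713727 - \frac{i \sqrt{2180027}}{3} \approx 3.7137 \cdot 10^{6} - 492.16 i$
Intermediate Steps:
$P = - \frac{i \sqrt{2180027}}{3}$ ($P = - \frac{\sqrt{-1773193 - 406834}}{3} = - \frac{\sqrt{-2180027}}{3} = - \frac{i \sqrt{2180027}}{3} \approx - 492.16 i$)
$P - -3713727 = - \frac{i \sqrt{2180027}}{3} - -3713727 = - \frac{i \sqrt{2180027}}{3} + 3713727 = 3713727 - \frac{i \sqrt{2180027}}{3}$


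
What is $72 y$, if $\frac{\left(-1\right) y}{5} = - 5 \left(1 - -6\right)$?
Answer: $12600$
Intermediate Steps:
$y = 175$ ($y = - 5 \left(- 5 \left(1 - -6\right)\right) = - 5 \left(- 5 \left(1 + 6\right)\right) = - 5 \left(\left(-5\right) 7\right) = \left(-5\right) \left(-35\right) = 175$)
$72 y = 72 \cdot 175 = 12600$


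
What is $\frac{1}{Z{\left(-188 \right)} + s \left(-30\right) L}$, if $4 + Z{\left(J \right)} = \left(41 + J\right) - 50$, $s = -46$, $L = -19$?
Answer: $- \frac{1}{26421} \approx -3.7849 \cdot 10^{-5}$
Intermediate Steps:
$Z{\left(J \right)} = -13 + J$ ($Z{\left(J \right)} = -4 + \left(\left(41 + J\right) - 50\right) = -4 + \left(-9 + J\right) = -13 + J$)
$\frac{1}{Z{\left(-188 \right)} + s \left(-30\right) L} = \frac{1}{\left(-13 - 188\right) + \left(-46\right) \left(-30\right) \left(-19\right)} = \frac{1}{-201 + 1380 \left(-19\right)} = \frac{1}{-201 - 26220} = \frac{1}{-26421} = - \frac{1}{26421}$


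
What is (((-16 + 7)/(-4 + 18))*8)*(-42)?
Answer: 216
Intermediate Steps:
(((-16 + 7)/(-4 + 18))*8)*(-42) = (-9/14*8)*(-42) = (-9*1/14*8)*(-42) = -9/14*8*(-42) = -36/7*(-42) = 216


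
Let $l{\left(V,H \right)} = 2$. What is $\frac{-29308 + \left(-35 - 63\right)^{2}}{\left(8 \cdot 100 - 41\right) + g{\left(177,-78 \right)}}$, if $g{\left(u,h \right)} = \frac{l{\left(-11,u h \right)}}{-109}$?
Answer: $- \frac{2147736}{82729} \approx -25.961$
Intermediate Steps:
$g{\left(u,h \right)} = - \frac{2}{109}$ ($g{\left(u,h \right)} = \frac{2}{-109} = 2 \left(- \frac{1}{109}\right) = - \frac{2}{109}$)
$\frac{-29308 + \left(-35 - 63\right)^{2}}{\left(8 \cdot 100 - 41\right) + g{\left(177,-78 \right)}} = \frac{-29308 + \left(-35 - 63\right)^{2}}{\left(8 \cdot 100 - 41\right) - \frac{2}{109}} = \frac{-29308 + \left(-98\right)^{2}}{\left(800 - 41\right) - \frac{2}{109}} = \frac{-29308 + 9604}{759 - \frac{2}{109}} = - \frac{19704}{\frac{82729}{109}} = \left(-19704\right) \frac{109}{82729} = - \frac{2147736}{82729}$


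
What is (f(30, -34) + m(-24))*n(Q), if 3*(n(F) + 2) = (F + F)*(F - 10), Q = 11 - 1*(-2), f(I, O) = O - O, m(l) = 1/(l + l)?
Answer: -½ ≈ -0.50000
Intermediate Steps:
m(l) = 1/(2*l)
f(I, O) = 0
Q = 13 (Q = 11 + 2 = 13)
n(F) = -2 + 2*F*(-10 + F)/3 (n(F) = -2 + ((F + F)*(F - 10))/3 = -2 + ((2*F)*(-10 + F))/3 = -2 + (2*F*(-10 + F))/3 = -2 + 2*F*(-10 + F)/3)
(f(30, -34) + m(-24))*n(Q) = (0 + (½)/(-24))*(-2 - 20/3*13 + (⅔)*13²) = (0 + (½)*(-1/24))*(-2 - 260/3 + (⅔)*169) = (0 - 1/48)*(-2 - 260/3 + 338/3) = -1/48*24 = -½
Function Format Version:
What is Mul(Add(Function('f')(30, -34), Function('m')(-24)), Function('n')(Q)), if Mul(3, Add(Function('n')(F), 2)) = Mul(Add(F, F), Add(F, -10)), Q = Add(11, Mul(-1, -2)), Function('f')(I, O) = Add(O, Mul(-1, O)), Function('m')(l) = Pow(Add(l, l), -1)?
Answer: Rational(-1, 2) ≈ -0.50000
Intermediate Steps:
Function('m')(l) = Mul(Rational(1, 2), Pow(l, -1)) (Function('m')(l) = Pow(Mul(2, l), -1) = Mul(Rational(1, 2), Pow(l, -1)))
Function('f')(I, O) = 0
Q = 13 (Q = Add(11, 2) = 13)
Function('n')(F) = Add(-2, Mul(Rational(2, 3), F, Add(-10, F))) (Function('n')(F) = Add(-2, Mul(Rational(1, 3), Mul(Add(F, F), Add(F, -10)))) = Add(-2, Mul(Rational(1, 3), Mul(Mul(2, F), Add(-10, F)))) = Add(-2, Mul(Rational(1, 3), Mul(2, F, Add(-10, F)))) = Add(-2, Mul(Rational(2, 3), F, Add(-10, F))))
Mul(Add(Function('f')(30, -34), Function('m')(-24)), Function('n')(Q)) = Mul(Add(0, Mul(Rational(1, 2), Pow(-24, -1))), Add(-2, Mul(Rational(-20, 3), 13), Mul(Rational(2, 3), Pow(13, 2)))) = Mul(Add(0, Mul(Rational(1, 2), Rational(-1, 24))), Add(-2, Rational(-260, 3), Mul(Rational(2, 3), 169))) = Mul(Add(0, Rational(-1, 48)), Add(-2, Rational(-260, 3), Rational(338, 3))) = Mul(Rational(-1, 48), 24) = Rational(-1, 2)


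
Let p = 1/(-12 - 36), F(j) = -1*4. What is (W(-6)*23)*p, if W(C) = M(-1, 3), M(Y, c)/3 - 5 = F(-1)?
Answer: -23/16 ≈ -1.4375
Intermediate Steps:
F(j) = -4
M(Y, c) = 3 (M(Y, c) = 15 + 3*(-4) = 15 - 12 = 3)
W(C) = 3
p = -1/48 (p = 1/(-48) = -1/48 ≈ -0.020833)
(W(-6)*23)*p = (3*23)*(-1/48) = 69*(-1/48) = -23/16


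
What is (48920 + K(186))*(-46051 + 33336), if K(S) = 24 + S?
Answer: -624687950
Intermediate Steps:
(48920 + K(186))*(-46051 + 33336) = (48920 + (24 + 186))*(-46051 + 33336) = (48920 + 210)*(-12715) = 49130*(-12715) = -624687950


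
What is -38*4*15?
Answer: -2280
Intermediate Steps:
-38*4*15 = -152*15 = -2280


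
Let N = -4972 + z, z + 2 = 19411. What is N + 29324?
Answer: 43761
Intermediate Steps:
z = 19409 (z = -2 + 19411 = 19409)
N = 14437 (N = -4972 + 19409 = 14437)
N + 29324 = 14437 + 29324 = 43761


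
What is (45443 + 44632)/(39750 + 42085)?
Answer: 18015/16367 ≈ 1.1007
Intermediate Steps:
(45443 + 44632)/(39750 + 42085) = 90075/81835 = 90075*(1/81835) = 18015/16367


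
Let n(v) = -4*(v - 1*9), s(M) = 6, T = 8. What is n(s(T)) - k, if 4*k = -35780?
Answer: 8957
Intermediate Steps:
k = -8945 (k = (1/4)*(-35780) = -8945)
n(v) = 36 - 4*v (n(v) = -4*(v - 9) = -4*(-9 + v) = 36 - 4*v)
n(s(T)) - k = (36 - 4*6) - 1*(-8945) = (36 - 24) + 8945 = 12 + 8945 = 8957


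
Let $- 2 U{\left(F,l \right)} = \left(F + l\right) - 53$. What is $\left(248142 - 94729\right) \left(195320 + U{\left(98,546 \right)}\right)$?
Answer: $\frac{59838587237}{2} \approx 2.9919 \cdot 10^{10}$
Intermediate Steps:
$U{\left(F,l \right)} = \frac{53}{2} - \frac{F}{2} - \frac{l}{2}$ ($U{\left(F,l \right)} = - \frac{\left(F + l\right) - 53}{2} = - \frac{-53 + F + l}{2} = \frac{53}{2} - \frac{F}{2} - \frac{l}{2}$)
$\left(248142 - 94729\right) \left(195320 + U{\left(98,546 \right)}\right) = \left(248142 - 94729\right) \left(195320 - \frac{591}{2}\right) = 153413 \left(195320 - \frac{591}{2}\right) = 153413 \cdot \frac{390049}{2} = \frac{59838587237}{2}$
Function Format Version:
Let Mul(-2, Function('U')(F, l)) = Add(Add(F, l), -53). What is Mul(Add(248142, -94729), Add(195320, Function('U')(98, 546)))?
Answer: Rational(59838587237, 2) ≈ 2.9919e+10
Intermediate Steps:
Function('U')(F, l) = Add(Rational(53, 2), Mul(Rational(-1, 2), F), Mul(Rational(-1, 2), l)) (Function('U')(F, l) = Mul(Rational(-1, 2), Add(Add(F, l), -53)) = Mul(Rational(-1, 2), Add(-53, F, l)) = Add(Rational(53, 2), Mul(Rational(-1, 2), F), Mul(Rational(-1, 2), l)))
Mul(Add(248142, -94729), Add(195320, Function('U')(98, 546))) = Mul(Add(248142, -94729), Add(195320, Add(Rational(53, 2), Mul(Rational(-1, 2), 98), Mul(Rational(-1, 2), 546)))) = Mul(153413, Add(195320, Add(Rational(53, 2), -49, -273))) = Mul(153413, Add(195320, Rational(-591, 2))) = Mul(153413, Rational(390049, 2)) = Rational(59838587237, 2)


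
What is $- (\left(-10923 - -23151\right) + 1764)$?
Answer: $-13992$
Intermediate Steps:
$- (\left(-10923 - -23151\right) + 1764) = - (\left(-10923 + 23151\right) + 1764) = - (12228 + 1764) = \left(-1\right) 13992 = -13992$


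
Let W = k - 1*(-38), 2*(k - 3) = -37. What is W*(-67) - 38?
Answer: -3091/2 ≈ -1545.5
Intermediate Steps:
k = -31/2 (k = 3 + (1/2)*(-37) = 3 - 37/2 = -31/2 ≈ -15.500)
W = 45/2 (W = -31/2 - 1*(-38) = -31/2 + 38 = 45/2 ≈ 22.500)
W*(-67) - 38 = (45/2)*(-67) - 38 = -3015/2 - 38 = -3091/2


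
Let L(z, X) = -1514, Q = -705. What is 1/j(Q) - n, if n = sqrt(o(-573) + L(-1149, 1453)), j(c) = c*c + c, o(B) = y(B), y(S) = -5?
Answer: 1/496320 - 7*I*sqrt(31) ≈ 2.0148e-6 - 38.974*I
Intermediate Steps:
o(B) = -5
j(c) = c + c**2 (j(c) = c**2 + c = c + c**2)
n = 7*I*sqrt(31) (n = sqrt(-5 - 1514) = sqrt(-1519) = 7*I*sqrt(31) ≈ 38.974*I)
1/j(Q) - n = 1/(-705*(1 - 705)) - 7*I*sqrt(31) = 1/(-705*(-704)) - 7*I*sqrt(31) = 1/496320 - 7*I*sqrt(31)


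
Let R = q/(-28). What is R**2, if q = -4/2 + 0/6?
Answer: 1/196 ≈ 0.0051020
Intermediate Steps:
q = -2 (q = -4*1/2 + 0*(1/6) = -2 + 0 = -2)
R = 1/14 (R = -2/(-28) = -2*(-1/28) = 1/14 ≈ 0.071429)
R**2 = (1/14)**2 = 1/196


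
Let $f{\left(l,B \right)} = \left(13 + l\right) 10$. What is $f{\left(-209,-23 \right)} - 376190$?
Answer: $-378150$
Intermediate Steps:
$f{\left(l,B \right)} = 130 + 10 l$
$f{\left(-209,-23 \right)} - 376190 = \left(130 + 10 \left(-209\right)\right) - 376190 = \left(130 - 2090\right) - 376190 = -1960 - 376190 = -378150$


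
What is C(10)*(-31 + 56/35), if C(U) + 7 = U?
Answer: -441/5 ≈ -88.200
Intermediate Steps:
C(U) = -7 + U
C(10)*(-31 + 56/35) = (-7 + 10)*(-31 + 56/35) = 3*(-31 + 56*(1/35)) = 3*(-31 + 8/5) = 3*(-147/5) = -441/5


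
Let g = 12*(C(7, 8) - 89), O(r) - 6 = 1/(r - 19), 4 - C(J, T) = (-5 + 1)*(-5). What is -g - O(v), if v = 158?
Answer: 174305/139 ≈ 1254.0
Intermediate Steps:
C(J, T) = -16 (C(J, T) = 4 - (-5 + 1)*(-5) = 4 - (-4)*(-5) = 4 - 1*20 = 4 - 20 = -16)
O(r) = 6 + 1/(-19 + r) (O(r) = 6 + 1/(r - 19) = 6 + 1/(-19 + r))
g = -1260 (g = 12*(-16 - 89) = 12*(-105) = -1260)
-g - O(v) = -1*(-1260) - (-113 + 6*158)/(-19 + 158) = 1260 - (-113 + 948)/139 = 1260 - 835/139 = 174305/139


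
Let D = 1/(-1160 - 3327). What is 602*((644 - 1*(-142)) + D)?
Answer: 303303166/641 ≈ 4.7317e+5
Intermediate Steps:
D = -1/4487 (D = 1/(-4487) = -1/4487 ≈ -0.00022287)
602*((644 - 1*(-142)) + D) = 602*((644 - 1*(-142)) - 1/4487) = 602*((644 + 142) - 1/4487) = 602*(786 - 1/4487) = 602*(3526781/4487) = 303303166/641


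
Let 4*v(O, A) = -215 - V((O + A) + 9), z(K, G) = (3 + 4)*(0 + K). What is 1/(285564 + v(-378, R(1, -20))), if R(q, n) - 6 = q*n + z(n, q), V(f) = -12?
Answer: 4/1142053 ≈ 3.5025e-6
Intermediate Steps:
z(K, G) = 7*K
R(q, n) = 6 + 7*n + n*q (R(q, n) = 6 + (q*n + 7*n) = 6 + (n*q + 7*n) = 6 + (7*n + n*q) = 6 + 7*n + n*q)
v(O, A) = -203/4 (v(O, A) = (-215 - 1*(-12))/4 = (-215 + 12)/4 = (¼)*(-203) = -203/4)
1/(285564 + v(-378, R(1, -20))) = 1/(285564 - 203/4) = 1/(1142053/4) = 4/1142053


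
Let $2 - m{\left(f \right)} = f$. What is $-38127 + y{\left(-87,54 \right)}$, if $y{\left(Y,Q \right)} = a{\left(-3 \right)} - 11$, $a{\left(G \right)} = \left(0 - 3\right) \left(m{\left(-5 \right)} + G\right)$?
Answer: $-38150$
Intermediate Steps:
$m{\left(f \right)} = 2 - f$
$a{\left(G \right)} = -21 - 3 G$ ($a{\left(G \right)} = \left(0 - 3\right) \left(\left(2 - -5\right) + G\right) = - 3 \left(\left(2 + 5\right) + G\right) = - 3 \left(7 + G\right) = -21 - 3 G$)
$y{\left(Y,Q \right)} = -23$ ($y{\left(Y,Q \right)} = \left(-21 - -9\right) - 11 = \left(-21 + 9\right) - 11 = -12 - 11 = -23$)
$-38127 + y{\left(-87,54 \right)} = -38127 - 23 = -38150$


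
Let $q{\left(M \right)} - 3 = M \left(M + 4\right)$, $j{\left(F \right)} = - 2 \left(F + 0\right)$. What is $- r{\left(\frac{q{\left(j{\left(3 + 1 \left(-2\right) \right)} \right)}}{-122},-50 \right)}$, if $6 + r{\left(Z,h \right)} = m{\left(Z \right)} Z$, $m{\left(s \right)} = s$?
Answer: $\frac{89303}{14884} \approx 5.9999$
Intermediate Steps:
$j{\left(F \right)} = - 2 F$
$q{\left(M \right)} = 3 + M \left(4 + M\right)$ ($q{\left(M \right)} = 3 + M \left(M + 4\right) = 3 + M \left(4 + M\right)$)
$r{\left(Z,h \right)} = -6 + Z^{2}$ ($r{\left(Z,h \right)} = -6 + Z Z = -6 + Z^{2}$)
$- r{\left(\frac{q{\left(j{\left(3 + 1 \left(-2\right) \right)} \right)}}{-122},-50 \right)} = - (-6 + \left(\frac{3 + \left(- 2 \left(3 + 1 \left(-2\right)\right)\right)^{2} + 4 \left(- 2 \left(3 + 1 \left(-2\right)\right)\right)}{-122}\right)^{2}) = - (-6 + \left(\left(3 + \left(- 2 \left(3 - 2\right)\right)^{2} + 4 \left(- 2 \left(3 - 2\right)\right)\right) \left(- \frac{1}{122}\right)\right)^{2}) = - (-6 + \left(\left(3 + \left(\left(-2\right) 1\right)^{2} + 4 \left(\left(-2\right) 1\right)\right) \left(- \frac{1}{122}\right)\right)^{2}) = - (-6 + \left(\left(3 + \left(-2\right)^{2} + 4 \left(-2\right)\right) \left(- \frac{1}{122}\right)\right)^{2}) = - (-6 + \left(\left(3 + 4 - 8\right) \left(- \frac{1}{122}\right)\right)^{2}) = - (-6 + \left(\left(-1\right) \left(- \frac{1}{122}\right)\right)^{2}) = - (-6 + \left(\frac{1}{122}\right)^{2}) = - (-6 + \frac{1}{14884}) = \left(-1\right) \left(- \frac{89303}{14884}\right) = \frac{89303}{14884}$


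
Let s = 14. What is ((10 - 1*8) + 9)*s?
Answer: 154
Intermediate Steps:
((10 - 1*8) + 9)*s = ((10 - 1*8) + 9)*14 = ((10 - 8) + 9)*14 = (2 + 9)*14 = 11*14 = 154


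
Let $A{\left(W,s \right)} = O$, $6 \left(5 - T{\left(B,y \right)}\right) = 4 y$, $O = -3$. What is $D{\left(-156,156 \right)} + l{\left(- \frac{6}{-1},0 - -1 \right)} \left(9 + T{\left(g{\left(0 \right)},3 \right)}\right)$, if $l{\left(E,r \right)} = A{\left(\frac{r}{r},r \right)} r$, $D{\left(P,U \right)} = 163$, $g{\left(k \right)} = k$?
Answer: $127$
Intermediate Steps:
$T{\left(B,y \right)} = 5 - \frac{2 y}{3}$ ($T{\left(B,y \right)} = 5 - \frac{4 y}{6} = 5 - \frac{2 y}{3}$)
$A{\left(W,s \right)} = -3$
$l{\left(E,r \right)} = - 3 r$
$D{\left(-156,156 \right)} + l{\left(- \frac{6}{-1},0 - -1 \right)} \left(9 + T{\left(g{\left(0 \right)},3 \right)}\right) = 163 + - 3 \left(0 - -1\right) \left(9 + \left(5 - 2\right)\right) = 163 + - 3 \left(0 + 1\right) \left(9 + \left(5 - 2\right)\right) = 163 + \left(-3\right) 1 \left(9 + 3\right) = 163 - 36 = 127$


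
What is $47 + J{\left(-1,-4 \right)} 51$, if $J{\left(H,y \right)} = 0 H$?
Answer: $47$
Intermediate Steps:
$J{\left(H,y \right)} = 0$
$47 + J{\left(-1,-4 \right)} 51 = 47 + 0 \cdot 51 = 47 + 0 = 47$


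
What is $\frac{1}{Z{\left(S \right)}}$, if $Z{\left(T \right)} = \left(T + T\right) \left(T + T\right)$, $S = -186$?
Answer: $\frac{1}{138384} \approx 7.2263 \cdot 10^{-6}$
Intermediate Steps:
$Z{\left(T \right)} = 4 T^{2}$ ($Z{\left(T \right)} = 2 T 2 T = 4 T^{2}$)
$\frac{1}{Z{\left(S \right)}} = \frac{1}{4 \left(-186\right)^{2}} = \frac{1}{4 \cdot 34596} = \frac{1}{138384}$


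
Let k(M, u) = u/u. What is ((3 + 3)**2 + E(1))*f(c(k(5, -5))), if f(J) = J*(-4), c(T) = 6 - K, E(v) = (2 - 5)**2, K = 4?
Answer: -360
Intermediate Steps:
k(M, u) = 1
E(v) = 9 (E(v) = (-3)**2 = 9)
c(T) = 2 (c(T) = 6 - 1*4 = 6 - 4 = 2)
f(J) = -4*J
((3 + 3)**2 + E(1))*f(c(k(5, -5))) = ((3 + 3)**2 + 9)*(-4*2) = (6**2 + 9)*(-8) = (36 + 9)*(-8) = 45*(-8) = -360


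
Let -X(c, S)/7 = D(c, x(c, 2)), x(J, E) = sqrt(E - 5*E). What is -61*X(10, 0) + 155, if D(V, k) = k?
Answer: 155 + 854*I*sqrt(2) ≈ 155.0 + 1207.7*I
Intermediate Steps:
x(J, E) = 2*sqrt(-E) (x(J, E) = sqrt(-4*E) = 2*sqrt(-E))
X(c, S) = -14*I*sqrt(2) (X(c, S) = -14*sqrt(-1*2) = -14*sqrt(-2) = -14*I*sqrt(2))
-61*X(10, 0) + 155 = -(-854)*I*sqrt(2) + 155 = 854*I*sqrt(2) + 155 = 155 + 854*I*sqrt(2)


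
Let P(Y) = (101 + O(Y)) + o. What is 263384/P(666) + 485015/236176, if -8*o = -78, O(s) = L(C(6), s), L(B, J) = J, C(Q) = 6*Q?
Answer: 250326859941/733798832 ≈ 341.14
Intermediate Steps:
O(s) = s
o = 39/4 (o = -⅛*(-78) = 39/4 ≈ 9.7500)
P(Y) = 443/4 + Y (P(Y) = (101 + Y) + 39/4 = 443/4 + Y)
263384/P(666) + 485015/236176 = 263384/(443/4 + 666) + 485015/236176 = 263384/(3107/4) + 485015*(1/236176) = 263384*(4/3107) + 485015/236176 = 1053536/3107 + 485015/236176 = 250326859941/733798832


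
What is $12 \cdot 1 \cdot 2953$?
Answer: $35436$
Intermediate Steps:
$12 \cdot 1 \cdot 2953 = 12 \cdot 2953 = 35436$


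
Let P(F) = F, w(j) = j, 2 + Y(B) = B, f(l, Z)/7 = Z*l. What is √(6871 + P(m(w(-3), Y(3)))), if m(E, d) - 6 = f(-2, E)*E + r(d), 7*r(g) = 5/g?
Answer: √330834/7 ≈ 82.169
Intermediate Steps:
f(l, Z) = 7*Z*l (f(l, Z) = 7*(Z*l) = 7*Z*l)
Y(B) = -2 + B
r(g) = 5/(7*g) (r(g) = (5/g)/7 = 5/(7*g))
m(E, d) = 6 - 14*E² + 5/(7*d) (m(E, d) = 6 + ((7*E*(-2))*E + 5/(7*d)) = 6 + ((-14*E)*E + 5/(7*d)) = 6 + (-14*E² + 5/(7*d)) = 6 - 14*E² + 5/(7*d))
√(6871 + P(m(w(-3), Y(3)))) = √(6871 + (6 - 14*(-3)² + 5/(7*(-2 + 3)))) = √(6871 + (6 - 14*9 + (5/7)/1)) = √(6871 + (6 - 126 + (5/7)*1)) = √(6871 + (6 - 126 + 5/7)) = √(6871 - 835/7) = √(47262/7) = √330834/7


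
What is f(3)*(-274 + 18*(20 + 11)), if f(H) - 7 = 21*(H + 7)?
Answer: 61628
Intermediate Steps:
f(H) = 154 + 21*H (f(H) = 7 + 21*(H + 7) = 7 + 21*(7 + H) = 7 + (147 + 21*H) = 154 + 21*H)
f(3)*(-274 + 18*(20 + 11)) = (154 + 21*3)*(-274 + 18*(20 + 11)) = (154 + 63)*(-274 + 18*31) = 217*(-274 + 558) = 217*284 = 61628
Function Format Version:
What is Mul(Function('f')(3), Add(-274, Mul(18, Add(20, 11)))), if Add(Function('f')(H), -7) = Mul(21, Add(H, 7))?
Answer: 61628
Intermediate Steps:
Function('f')(H) = Add(154, Mul(21, H)) (Function('f')(H) = Add(7, Mul(21, Add(H, 7))) = Add(7, Mul(21, Add(7, H))) = Add(7, Add(147, Mul(21, H))) = Add(154, Mul(21, H)))
Mul(Function('f')(3), Add(-274, Mul(18, Add(20, 11)))) = Mul(Add(154, Mul(21, 3)), Add(-274, Mul(18, Add(20, 11)))) = Mul(Add(154, 63), Add(-274, Mul(18, 31))) = Mul(217, Add(-274, 558)) = Mul(217, 284) = 61628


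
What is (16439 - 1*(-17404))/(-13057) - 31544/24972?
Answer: -314249351/81514851 ≈ -3.8551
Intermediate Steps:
(16439 - 1*(-17404))/(-13057) - 31544/24972 = (16439 + 17404)*(-1/13057) - 31544*1/24972 = 33843*(-1/13057) - 7886/6243 = -33843/13057 - 7886/6243 = -314249351/81514851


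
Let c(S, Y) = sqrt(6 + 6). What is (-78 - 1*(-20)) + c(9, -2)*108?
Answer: -58 + 216*sqrt(3) ≈ 316.12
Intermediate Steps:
c(S, Y) = 2*sqrt(3) (c(S, Y) = sqrt(12) = 2*sqrt(3))
(-78 - 1*(-20)) + c(9, -2)*108 = (-78 - 1*(-20)) + (2*sqrt(3))*108 = (-78 + 20) + 216*sqrt(3) = -58 + 216*sqrt(3)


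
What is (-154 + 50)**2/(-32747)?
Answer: -832/2519 ≈ -0.33029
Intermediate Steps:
(-154 + 50)**2/(-32747) = (-104)**2*(-1/32747) = 10816*(-1/32747) = -832/2519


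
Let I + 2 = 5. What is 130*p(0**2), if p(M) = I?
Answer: 390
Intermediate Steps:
I = 3 (I = -2 + 5 = 3)
p(M) = 3
130*p(0**2) = 130*3 = 390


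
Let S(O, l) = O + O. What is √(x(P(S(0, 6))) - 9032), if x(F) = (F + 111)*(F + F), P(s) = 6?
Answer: 2*I*√1907 ≈ 87.338*I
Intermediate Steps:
S(O, l) = 2*O
x(F) = 2*F*(111 + F) (x(F) = (111 + F)*(2*F) = 2*F*(111 + F))
√(x(P(S(0, 6))) - 9032) = √(2*6*(111 + 6) - 9032) = √(2*6*117 - 9032) = √(1404 - 9032) = √(-7628) = 2*I*√1907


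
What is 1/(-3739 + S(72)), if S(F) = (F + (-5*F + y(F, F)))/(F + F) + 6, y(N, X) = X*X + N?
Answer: -2/7397 ≈ -0.00027038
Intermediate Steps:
y(N, X) = N + X**2 (y(N, X) = X**2 + N = N + X**2)
S(F) = 6 + (F**2 - 3*F)/(2*F) (S(F) = (F + (-5*F + (F + F**2)))/(F + F) + 6 = (F + (F**2 - 4*F))/((2*F)) + 6 = (F**2 - 3*F)*(1/(2*F)) + 6 = (F**2 - 3*F)/(2*F) + 6 = 6 + (F**2 - 3*F)/(2*F))
1/(-3739 + S(72)) = 1/(-3739 + (9/2 + (1/2)*72)) = 1/(-3739 + (9/2 + 36)) = 1/(-3739 + 81/2) = 1/(-7397/2) = -2/7397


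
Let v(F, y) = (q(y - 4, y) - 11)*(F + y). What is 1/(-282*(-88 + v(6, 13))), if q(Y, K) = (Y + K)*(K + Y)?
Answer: -1/2509518 ≈ -3.9848e-7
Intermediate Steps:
q(Y, K) = (K + Y)² (q(Y, K) = (K + Y)*(K + Y) = (K + Y)²)
v(F, y) = (-11 + (-4 + 2*y)²)*(F + y) (v(F, y) = ((y + (y - 4))² - 11)*(F + y) = ((y + (-4 + y))² - 11)*(F + y) = ((-4 + 2*y)² - 11)*(F + y) = (-11 + (-4 + 2*y)²)*(F + y))
1/(-282*(-88 + v(6, 13))) = 1/(-282*(-88 + (-11*6 - 11*13 + 4*6*(-2 + 13)² + 4*13*(-2 + 13)²))) = 1/(-282*(-88 + (-66 - 143 + 4*6*11² + 4*13*11²))) = 1/(-282*(-88 + (-66 - 143 + 4*6*121 + 4*13*121))) = 1/(-282*(-88 + (-66 - 143 + 2904 + 6292))) = 1/(-282*(-88 + 8987)) = 1/(-282*8899) = 1/(-2509518) = -1/2509518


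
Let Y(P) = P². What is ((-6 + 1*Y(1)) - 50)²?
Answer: 3025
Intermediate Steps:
((-6 + 1*Y(1)) - 50)² = ((-6 + 1*1²) - 50)² = ((-6 + 1*1) - 50)² = ((-6 + 1) - 50)² = (-5 - 50)² = (-55)² = 3025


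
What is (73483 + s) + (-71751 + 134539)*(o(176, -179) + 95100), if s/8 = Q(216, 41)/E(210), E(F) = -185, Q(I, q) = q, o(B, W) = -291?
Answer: 1101294080047/185 ≈ 5.9529e+9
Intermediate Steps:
s = -328/185 (s = 8*(41/(-185)) = 8*(41*(-1/185)) = 8*(-41/185) = -328/185 ≈ -1.7730)
(73483 + s) + (-71751 + 134539)*(o(176, -179) + 95100) = (73483 - 328/185) + (-71751 + 134539)*(-291 + 95100) = 13594027/185 + 62788*94809 = 13594027/185 + 5952867492 = 1101294080047/185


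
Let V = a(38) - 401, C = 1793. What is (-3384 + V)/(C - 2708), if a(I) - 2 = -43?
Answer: 3826/915 ≈ 4.1814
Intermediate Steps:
a(I) = -41 (a(I) = 2 - 43 = -41)
V = -442 (V = -41 - 401 = -442)
(-3384 + V)/(C - 2708) = (-3384 - 442)/(1793 - 2708) = -3826/(-915) = -3826*(-1/915) = 3826/915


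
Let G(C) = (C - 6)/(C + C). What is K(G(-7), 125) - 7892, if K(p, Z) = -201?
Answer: -8093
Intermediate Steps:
G(C) = (-6 + C)/(2*C) (G(C) = (-6 + C)/((2*C)) = (-6 + C)*(1/(2*C)) = (-6 + C)/(2*C))
K(G(-7), 125) - 7892 = -201 - 7892 = -8093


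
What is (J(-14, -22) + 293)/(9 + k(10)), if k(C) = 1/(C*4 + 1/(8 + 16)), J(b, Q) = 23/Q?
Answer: 2057501/63602 ≈ 32.350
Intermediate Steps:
k(C) = 1/(1/24 + 4*C) (k(C) = 1/(4*C + 1/24) = 1/(1/24 + 4*C))
(J(-14, -22) + 293)/(9 + k(10)) = (23/(-22) + 293)/(9 + 24/(1 + 96*10)) = (23*(-1/22) + 293)/(9 + 24/(1 + 960)) = (-23/22 + 293)/(9 + 24/961) = 6423/(22*(9 + 24*(1/961))) = 6423/(22*(9 + 24/961)) = 6423/(22*(8673/961)) = (6423/22)*(961/8673) = 2057501/63602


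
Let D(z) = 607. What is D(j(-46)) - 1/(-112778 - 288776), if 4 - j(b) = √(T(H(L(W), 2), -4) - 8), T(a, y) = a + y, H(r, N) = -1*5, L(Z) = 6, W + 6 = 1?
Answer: 243743279/401554 ≈ 607.00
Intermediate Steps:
W = -5 (W = -6 + 1 = -5)
H(r, N) = -5
j(b) = 4 - I*√17 (j(b) = 4 - √((-5 - 4) - 8) = 4 - √(-9 - 8) = 4 - √(-17) = 4 - I*√17)
D(j(-46)) - 1/(-112778 - 288776) = 607 - 1/(-112778 - 288776) = 607 - 1/(-401554) = 607 - 1*(-1/401554) = 607 + 1/401554 = 243743279/401554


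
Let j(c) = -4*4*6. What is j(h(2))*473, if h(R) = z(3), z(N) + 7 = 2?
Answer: -45408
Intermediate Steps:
z(N) = -5 (z(N) = -7 + 2 = -5)
h(R) = -5
j(c) = -96 (j(c) = -16*6 = -96)
j(h(2))*473 = -96*473 = -45408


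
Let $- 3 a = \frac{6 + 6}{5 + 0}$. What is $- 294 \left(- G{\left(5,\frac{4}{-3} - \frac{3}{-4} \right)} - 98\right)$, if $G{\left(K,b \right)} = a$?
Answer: $\frac{142884}{5} \approx 28577.0$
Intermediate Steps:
$a = - \frac{4}{5}$ ($a = - \frac{\left(6 + 6\right) \frac{1}{5 + 0}}{3} = - \frac{12 \cdot \frac{1}{5}}{3} = \left(- \frac{1}{3}\right) \frac{12}{5} = - \frac{4}{5} \approx -0.8$)
$G{\left(K,b \right)} = - \frac{4}{5}$
$- 294 \left(- G{\left(5,\frac{4}{-3} - \frac{3}{-4} \right)} - 98\right) = - 294 \left(\left(-1\right) \left(- \frac{4}{5}\right) - 98\right) = - 294 \left(\frac{4}{5} - 98\right) = \left(-294\right) \left(- \frac{486}{5}\right) = \frac{142884}{5}$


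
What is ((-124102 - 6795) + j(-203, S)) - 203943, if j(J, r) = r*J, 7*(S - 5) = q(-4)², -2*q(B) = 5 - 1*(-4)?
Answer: -1345769/4 ≈ -3.3644e+5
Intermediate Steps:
q(B) = -9/2 (q(B) = -(5 - 1*(-4))/2 = -(5 + 4)/2 = -½*9 = -9/2)
S = 221/28 (S = 5 + (-9/2)²/7 = 5 + (⅐)*(81/4) = 5 + 81/28 = 221/28 ≈ 7.8929)
j(J, r) = J*r
((-124102 - 6795) + j(-203, S)) - 203943 = ((-124102 - 6795) - 203*221/28) - 203943 = (-130897 - 6409/4) - 203943 = -529997/4 - 203943 = -1345769/4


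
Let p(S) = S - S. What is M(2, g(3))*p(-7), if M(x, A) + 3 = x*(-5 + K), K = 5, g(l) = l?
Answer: 0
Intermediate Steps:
p(S) = 0
M(x, A) = -3 (M(x, A) = -3 + x*(-5 + 5) = -3 + x*0 = -3 + 0 = -3)
M(2, g(3))*p(-7) = -3*0 = 0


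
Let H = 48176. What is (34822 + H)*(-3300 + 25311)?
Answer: 1826868978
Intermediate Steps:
(34822 + H)*(-3300 + 25311) = (34822 + 48176)*(-3300 + 25311) = 82998*22011 = 1826868978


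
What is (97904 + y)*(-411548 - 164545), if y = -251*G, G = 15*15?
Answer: -23866956897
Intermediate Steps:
G = 225
y = -56475 (y = -251*225 = -56475)
(97904 + y)*(-411548 - 164545) = (97904 - 56475)*(-411548 - 164545) = 41429*(-576093) = -23866956897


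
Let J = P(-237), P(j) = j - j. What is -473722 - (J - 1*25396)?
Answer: -448326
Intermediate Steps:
P(j) = 0
J = 0
-473722 - (J - 1*25396) = -473722 - (0 - 1*25396) = -473722 - (0 - 25396) = -473722 - 1*(-25396) = -473722 + 25396 = -448326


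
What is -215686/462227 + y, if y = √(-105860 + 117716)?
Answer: -215686/462227 + 4*√741 ≈ 108.42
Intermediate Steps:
y = 4*√741 (y = √11856 = 4*√741 ≈ 108.89)
-215686/462227 + y = -215686/462227 + 4*√741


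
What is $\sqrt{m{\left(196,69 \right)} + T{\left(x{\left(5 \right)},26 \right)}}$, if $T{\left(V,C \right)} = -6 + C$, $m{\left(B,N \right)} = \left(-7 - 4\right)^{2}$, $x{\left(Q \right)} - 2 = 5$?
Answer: $\sqrt{141} \approx 11.874$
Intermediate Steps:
$x{\left(Q \right)} = 7$ ($x{\left(Q \right)} = 2 + 5 = 7$)
$m{\left(B,N \right)} = 121$ ($m{\left(B,N \right)} = \left(-11\right)^{2} = 121$)
$\sqrt{m{\left(196,69 \right)} + T{\left(x{\left(5 \right)},26 \right)}} = \sqrt{121 + \left(-6 + 26\right)} = \sqrt{121 + 20} = \sqrt{141}$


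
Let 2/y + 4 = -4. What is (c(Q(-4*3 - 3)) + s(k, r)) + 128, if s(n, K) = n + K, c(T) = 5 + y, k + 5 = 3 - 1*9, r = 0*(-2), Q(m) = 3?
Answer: 487/4 ≈ 121.75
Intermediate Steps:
y = -1/4 (y = 2/(-4 - 4) = 2/(-8) = 2*(-1/8) = -1/4 ≈ -0.25000)
r = 0
k = -11 (k = -5 + (3 - 1*9) = -5 + (3 - 9) = -5 - 6 = -11)
c(T) = 19/4 (c(T) = 5 - 1/4 = 19/4)
s(n, K) = K + n
(c(Q(-4*3 - 3)) + s(k, r)) + 128 = (19/4 + (0 - 11)) + 128 = (19/4 - 11) + 128 = -25/4 + 128 = 487/4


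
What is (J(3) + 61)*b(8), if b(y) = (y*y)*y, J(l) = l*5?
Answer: 38912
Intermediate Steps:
J(l) = 5*l
b(y) = y**3 (b(y) = y**2*y = y**3)
(J(3) + 61)*b(8) = (5*3 + 61)*8**3 = (15 + 61)*512 = 76*512 = 38912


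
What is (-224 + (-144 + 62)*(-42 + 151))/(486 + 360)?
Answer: -509/47 ≈ -10.830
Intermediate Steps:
(-224 + (-144 + 62)*(-42 + 151))/(486 + 360) = (-224 - 82*109)/846 = (-224 - 8938)*(1/846) = -9162*1/846 = -509/47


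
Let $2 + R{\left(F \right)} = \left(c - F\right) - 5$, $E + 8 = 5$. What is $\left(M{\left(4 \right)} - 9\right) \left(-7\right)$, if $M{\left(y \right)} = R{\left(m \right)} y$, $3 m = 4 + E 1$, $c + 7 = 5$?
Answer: $\frac{973}{3} \approx 324.33$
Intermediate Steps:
$E = -3$ ($E = -8 + 5 = -3$)
$c = -2$ ($c = -7 + 5 = -2$)
$m = \frac{1}{3}$ ($m = \frac{4 - 3}{3} = \frac{1}{3} \cdot 1 = \frac{1}{3} \approx 0.33333$)
$R{\left(F \right)} = -9 - F$ ($R{\left(F \right)} = -2 - \left(7 + F\right) = -9 - F$)
$M{\left(y \right)} = - \frac{28 y}{3}$ ($M{\left(y \right)} = \left(-9 - \frac{1}{3}\right) y = - \frac{28 y}{3}$)
$\left(M{\left(4 \right)} - 9\right) \left(-7\right) = \left(\left(- \frac{28}{3}\right) 4 - 9\right) \left(-7\right) = \left(- \frac{112}{3} - 9\right) \left(-7\right) = \left(- \frac{139}{3}\right) \left(-7\right) = \frac{973}{3}$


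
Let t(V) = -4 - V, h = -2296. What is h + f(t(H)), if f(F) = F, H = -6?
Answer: -2294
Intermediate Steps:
h + f(t(H)) = -2296 + (-4 - 1*(-6)) = -2296 + (-4 + 6) = -2296 + 2 = -2294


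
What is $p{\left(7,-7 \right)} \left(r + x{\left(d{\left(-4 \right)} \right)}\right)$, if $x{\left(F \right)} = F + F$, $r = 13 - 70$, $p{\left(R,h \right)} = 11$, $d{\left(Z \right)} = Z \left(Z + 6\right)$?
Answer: $-803$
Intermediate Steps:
$d{\left(Z \right)} = Z \left(6 + Z\right)$
$r = -57$ ($r = 13 - 70 = -57$)
$x{\left(F \right)} = 2 F$
$p{\left(7,-7 \right)} \left(r + x{\left(d{\left(-4 \right)} \right)}\right) = 11 \left(-57 + 2 \left(- 4 \left(6 - 4\right)\right)\right) = 11 \left(-57 + 2 \left(\left(-4\right) 2\right)\right) = 11 \left(-57 + 2 \left(-8\right)\right) = 11 \left(-57 - 16\right) = 11 \left(-73\right) = -803$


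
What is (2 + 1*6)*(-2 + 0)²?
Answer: 32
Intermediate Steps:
(2 + 1*6)*(-2 + 0)² = (2 + 6)*(-2)² = 8*4 = 32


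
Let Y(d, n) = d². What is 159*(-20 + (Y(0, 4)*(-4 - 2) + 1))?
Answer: -3021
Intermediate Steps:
159*(-20 + (Y(0, 4)*(-4 - 2) + 1)) = 159*(-20 + (0²*(-4 - 2) + 1)) = 159*(-20 + (0*(-6) + 1)) = 159*(-20 + (0 + 1)) = 159*(-20 + 1) = 159*(-19) = -3021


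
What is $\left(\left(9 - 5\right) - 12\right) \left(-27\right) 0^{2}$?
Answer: $0$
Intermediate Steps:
$\left(\left(9 - 5\right) - 12\right) \left(-27\right) 0^{2} = \left(4 - 12\right) \left(-27\right) 0 = \left(-8\right) \left(-27\right) 0 = 216 \cdot 0 = 0$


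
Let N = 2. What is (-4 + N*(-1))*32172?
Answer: -193032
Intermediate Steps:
(-4 + N*(-1))*32172 = (-4 + 2*(-1))*32172 = (-4 - 2)*32172 = -6*32172 = -193032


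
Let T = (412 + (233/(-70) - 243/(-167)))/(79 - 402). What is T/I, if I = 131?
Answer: -4794379/494638970 ≈ -0.0096927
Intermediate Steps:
T = -4794379/3775870 (T = (412 + (233*(-1/70) - 243*(-1/167)))/(-323) = (412 + (-233/70 + 243/167))*(-1/323) = (412 - 21901/11690)*(-1/323) = (4794379/11690)*(-1/323) = -4794379/3775870 ≈ -1.2697)
T/I = -4794379/3775870/131 = -4794379/3775870*1/131 = -4794379/494638970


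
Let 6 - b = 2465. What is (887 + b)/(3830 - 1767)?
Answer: -1572/2063 ≈ -0.76200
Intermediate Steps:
b = -2459 (b = 6 - 1*2465 = 6 - 2465 = -2459)
(887 + b)/(3830 - 1767) = (887 - 2459)/(3830 - 1767) = -1572/2063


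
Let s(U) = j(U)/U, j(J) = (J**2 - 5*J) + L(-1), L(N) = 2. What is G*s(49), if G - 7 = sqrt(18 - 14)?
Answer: 19422/49 ≈ 396.37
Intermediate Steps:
G = 9 (G = 7 + sqrt(18 - 14) = 7 + sqrt(4) = 7 + 2 = 9)
j(J) = 2 + J**2 - 5*J (j(J) = (J**2 - 5*J) + 2 = 2 + J**2 - 5*J)
s(U) = (2 + U**2 - 5*U)/U
G*s(49) = 9*(-5 + 49 + 2/49) = 9*(2158/49) = 19422/49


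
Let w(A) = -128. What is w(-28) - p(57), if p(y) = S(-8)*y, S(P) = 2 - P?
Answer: -698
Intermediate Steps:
p(y) = 10*y (p(y) = (2 - 1*(-8))*y = (2 + 8)*y = 10*y)
w(-28) - p(57) = -128 - 10*57 = -128 - 1*570 = -128 - 570 = -698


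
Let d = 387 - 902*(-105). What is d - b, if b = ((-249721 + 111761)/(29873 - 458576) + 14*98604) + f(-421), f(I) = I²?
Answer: -627021145760/428703 ≈ -1.4626e+6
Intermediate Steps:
d = 95097 (d = 387 + 94710 = 95097)
b = 667789514951/428703 (b = ((-249721 + 111761)/(29873 - 458576) + 14*98604) + (-421)² = (-137960/(-428703) + 1380456) + 177241 = (-137960*(-1/428703) + 1380456) + 177241 = (137960/428703 + 1380456) + 177241 = 591805766528/428703 + 177241 = 667789514951/428703 ≈ 1.5577e+6)
d - b = 95097 - 1*667789514951/428703 = 95097 - 667789514951/428703 = -627021145760/428703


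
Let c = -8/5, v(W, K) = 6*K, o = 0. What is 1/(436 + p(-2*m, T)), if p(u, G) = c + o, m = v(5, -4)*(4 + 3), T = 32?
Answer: 5/2172 ≈ 0.0023020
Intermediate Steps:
c = -8/5 (c = -8*⅕ = -8/5 ≈ -1.6000)
m = -168 (m = (6*(-4))*(4 + 3) = -24*7 = -168)
p(u, G) = -8/5 (p(u, G) = -8/5 + 0 = -8/5)
1/(436 + p(-2*m, T)) = 1/(436 - 8/5) = 1/(2172/5) = 5/2172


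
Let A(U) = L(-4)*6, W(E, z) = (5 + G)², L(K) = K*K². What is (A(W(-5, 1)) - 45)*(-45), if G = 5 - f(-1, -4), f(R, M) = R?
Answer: 19305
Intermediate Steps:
L(K) = K³
G = 6 (G = 5 - 1*(-1) = 5 + 1 = 6)
W(E, z) = 121 (W(E, z) = (5 + 6)² = 11² = 121)
A(U) = -384 (A(U) = (-4)³*6 = -64*6 = -384)
(A(W(-5, 1)) - 45)*(-45) = (-384 - 45)*(-45) = -429*(-45) = 19305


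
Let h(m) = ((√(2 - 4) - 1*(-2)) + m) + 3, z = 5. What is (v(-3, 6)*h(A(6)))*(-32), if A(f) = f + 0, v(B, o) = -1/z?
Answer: 352/5 + 32*I*√2/5 ≈ 70.4 + 9.051*I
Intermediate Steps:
v(B, o) = -⅕ (v(B, o) = -1/5 = -1*⅕ = -⅕)
A(f) = f
h(m) = 5 + m + I*√2 (h(m) = ((√(-2) + 2) + m) + 3 = ((I*√2 + 2) + m) + 3 = ((2 + I*√2) + m) + 3 = (2 + m + I*√2) + 3 = 5 + m + I*√2)
(v(-3, 6)*h(A(6)))*(-32) = -(5 + 6 + I*√2)/5*(-32) = -(11 + I*√2)/5*(-32) = (-11/5 - I*√2/5)*(-32) = 352/5 + 32*I*√2/5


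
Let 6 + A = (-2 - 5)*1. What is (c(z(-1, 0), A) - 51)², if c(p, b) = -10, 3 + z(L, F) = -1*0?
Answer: 3721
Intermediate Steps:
z(L, F) = -3 (z(L, F) = -3 - 1*0 = -3 + 0 = -3)
A = -13 (A = -6 + (-2 - 5)*1 = -6 - 7*1 = -6 - 7 = -13)
(c(z(-1, 0), A) - 51)² = (-10 - 51)² = (-61)² = 3721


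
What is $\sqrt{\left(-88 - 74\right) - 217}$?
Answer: $i \sqrt{379} \approx 19.468 i$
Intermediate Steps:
$\sqrt{\left(-88 - 74\right) - 217} = \sqrt{-162 - 217} = \sqrt{-379} = i \sqrt{379}$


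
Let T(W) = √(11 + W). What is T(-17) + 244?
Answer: 244 + I*√6 ≈ 244.0 + 2.4495*I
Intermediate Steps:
T(-17) + 244 = √(11 - 17) + 244 = √(-6) + 244 = I*√6 + 244 = 244 + I*√6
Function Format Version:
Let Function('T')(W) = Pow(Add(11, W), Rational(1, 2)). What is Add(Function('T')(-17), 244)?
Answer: Add(244, Mul(I, Pow(6, Rational(1, 2)))) ≈ Add(244.00, Mul(2.4495, I))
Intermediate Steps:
Add(Function('T')(-17), 244) = Add(Pow(Add(11, -17), Rational(1, 2)), 244) = Add(Pow(-6, Rational(1, 2)), 244) = Add(Mul(I, Pow(6, Rational(1, 2))), 244) = Add(244, Mul(I, Pow(6, Rational(1, 2))))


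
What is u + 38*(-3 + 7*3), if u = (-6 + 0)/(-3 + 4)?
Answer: 678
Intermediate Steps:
u = -6 (u = -6/1 = -6*1 = -6)
u + 38*(-3 + 7*3) = -6 + 38*(-3 + 7*3) = -6 + 38*(-3 + 21) = -6 + 38*18 = -6 + 684 = 678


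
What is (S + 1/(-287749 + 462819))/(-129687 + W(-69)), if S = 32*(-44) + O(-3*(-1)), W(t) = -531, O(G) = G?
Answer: 245973349/22797265260 ≈ 0.010790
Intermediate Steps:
S = -1405 (S = 32*(-44) - 3*(-1) = -1408 + 3 = -1405)
(S + 1/(-287749 + 462819))/(-129687 + W(-69)) = (-1405 + 1/(-287749 + 462819))/(-129687 - 531) = (-1405 + 1/175070)/(-130218) = (-1405 + 1/175070)*(-1/130218) = -245973349/175070*(-1/130218) = 245973349/22797265260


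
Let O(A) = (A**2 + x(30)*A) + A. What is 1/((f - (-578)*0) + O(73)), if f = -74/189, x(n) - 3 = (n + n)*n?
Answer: 189/25896895 ≈ 7.2982e-6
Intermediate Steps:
x(n) = 3 + 2*n**2 (x(n) = 3 + (n + n)*n = 3 + (2*n)*n = 3 + 2*n**2)
f = -74/189 (f = -74*1/189 = -74/189 ≈ -0.39153)
O(A) = A**2 + 1804*A (O(A) = (A**2 + (3 + 2*30**2)*A) + A = (A**2 + (3 + 2*900)*A) + A = (A**2 + (3 + 1800)*A) + A = (A**2 + 1803*A) + A = A**2 + 1804*A)
1/((f - (-578)*0) + O(73)) = 1/((-74/189 - (-578)*0) + 73*(1804 + 73)) = 1/((-74/189 - 34*0) + 73*1877) = 1/((-74/189 + 0) + 137021) = 1/(-74/189 + 137021) = 1/(25896895/189) = 189/25896895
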